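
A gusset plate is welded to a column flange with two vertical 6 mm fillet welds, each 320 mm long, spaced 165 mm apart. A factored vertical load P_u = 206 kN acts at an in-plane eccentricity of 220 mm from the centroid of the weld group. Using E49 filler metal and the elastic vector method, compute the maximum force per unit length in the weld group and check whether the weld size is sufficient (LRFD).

f_max ≈ 1020 N/mm; NOT adequate

E49XX → F_EXX = 490 MPa.
Total weld length L_w = 640 mm. Treat welds as unit-width lines.
Polar moment about centroid: J = 2[d³/12 + d(b/2)²] = 2[320³/12 + 320×82.5²] = 9817000 mm³.
Direct shear f_v = P/L_w = 206×10³ / 640 = 321.9 N/mm (vertical).
Torsion M = P·e = 206×10³ × 220 = 45320000 N·mm.
Critical point at (x, y) = (82.5, 160) from centroid. f_tx = M·y/J = 738.6 N/mm; f_ty = M·x/J = 380.8 N/mm.
Resultant f_max = √[f_tx² + (f_v + f_ty)²] = √[738.6² + (321.9 + 380.8)²] = 1019 N/mm.
Capacity per unit length: φr_n = 0.75 × 0.6 × 490 × (0.707 × 6) = 935.4 N/mm.
1019 > 935.4 → NOT adequate.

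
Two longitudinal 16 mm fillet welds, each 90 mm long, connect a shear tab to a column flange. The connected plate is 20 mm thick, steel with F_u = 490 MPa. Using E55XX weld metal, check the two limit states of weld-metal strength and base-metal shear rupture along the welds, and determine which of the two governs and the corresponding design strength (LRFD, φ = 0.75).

φR_n ≈ 504 kN (weld metal governs)

E55XX → F_EXX = 550 MPa.
t_e = 0.707 × 16 = 11.31 mm; L = 180 mm.
Weld metal: φR_n = 0.75 × 0.6 × 550 × 11.31 × 180 × 10⁻³ = 503.9 kN.
Base metal (shear rupture): φR_n = 0.75 × 0.6 × 490 × 20 × 180 × 10⁻³ = 793.8 kN.
Governing: weld metal.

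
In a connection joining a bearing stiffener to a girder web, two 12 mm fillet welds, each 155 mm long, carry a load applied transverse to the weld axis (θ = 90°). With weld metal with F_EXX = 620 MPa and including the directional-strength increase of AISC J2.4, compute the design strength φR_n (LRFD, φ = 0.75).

φR_n ≈ 1100 kN

t_e = 0.707 × 12 = 8.484 mm; A_we = 8.484 × 310 = 2630 mm².
Directional factor: 1.0 + 0.5 sin^1.5(90°) = 1.5.
F_nw = 0.6 × 620 × 1.5 = 558 MPa.
φR_n = 0.75 × 558 × 2630 × 10⁻³ = 1101 kN.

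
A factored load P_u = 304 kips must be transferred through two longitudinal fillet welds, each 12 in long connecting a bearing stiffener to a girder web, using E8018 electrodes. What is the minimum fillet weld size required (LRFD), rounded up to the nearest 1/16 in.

w = 1/2 in

E80XX → F_EXX = 80 ksi.
Total weld length L = 24 in.
Required throat t_e = P_u / (φ × 0.6 F_EXX × L) = 304 / (0.75 × 0.6 × 80 × 24) = 0.3519 in.
Required leg w = t_e / 0.707 = 0.4977 in → use 1/2 in.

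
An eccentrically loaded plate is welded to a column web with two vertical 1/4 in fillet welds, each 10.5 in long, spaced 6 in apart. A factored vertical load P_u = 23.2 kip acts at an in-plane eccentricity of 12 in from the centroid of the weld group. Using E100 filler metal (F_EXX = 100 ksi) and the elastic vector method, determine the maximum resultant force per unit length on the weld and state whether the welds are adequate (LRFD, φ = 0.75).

f_max ≈ 5.05 kip/in; adequate

Total weld length L_w = 21 in. Treat welds as unit-width lines.
Polar moment about centroid: J = 2[d³/12 + d(b/2)²] = 2[10.5³/12 + 10.5×3²] = 381.9 in³.
Direct shear f_v = P/L_w = 23.2 / 21 = 1.105 kip/in (vertical).
Torsion M = P·e = 23.2 × 12 = 278.4 kip·in.
Critical point at (x, y) = (3, 5.25) from centroid. f_tx = M·y/J = 3.827 kip/in; f_ty = M·x/J = 2.187 kip/in.
Resultant f_max = √[f_tx² + (f_v + f_ty)²] = √[3.827² + (1.105 + 2.187)²] = 5.048 kip/in.
Capacity per unit length: φr_n = 0.75 × 0.6 × 100 × (0.707 × 0.25) = 7.954 kip/in.
5.048 ≤ 7.954 → adequate.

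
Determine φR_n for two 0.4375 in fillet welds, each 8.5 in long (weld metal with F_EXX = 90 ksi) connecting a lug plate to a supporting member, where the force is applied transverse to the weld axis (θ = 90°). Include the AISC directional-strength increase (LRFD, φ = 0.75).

φR_n ≈ 319 kip

t_e = 0.707 × 0.4375 = 0.3093 in; A_we = 0.3093 × 17 = 5.258 in².
Directional factor: 1.0 + 0.5 sin^1.5(90°) = 1.5.
F_nw = 0.6 × 90 × 1.5 = 81 ksi.
φR_n = 0.75 × 81 × 5.258 = 319.4 kip.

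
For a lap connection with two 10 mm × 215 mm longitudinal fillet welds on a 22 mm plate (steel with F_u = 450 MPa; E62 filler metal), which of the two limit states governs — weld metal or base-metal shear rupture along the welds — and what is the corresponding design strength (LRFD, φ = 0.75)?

φR_n ≈ 848 kN (weld metal governs)

E62XX → F_EXX = 620 MPa.
t_e = 0.707 × 10 = 7.07 mm; L = 430 mm.
Weld metal: φR_n = 0.75 × 0.6 × 620 × 7.07 × 430 × 10⁻³ = 848.2 kN.
Base metal (shear rupture): φR_n = 0.75 × 0.6 × 450 × 22 × 430 × 10⁻³ = 1916 kN.
Governing: weld metal.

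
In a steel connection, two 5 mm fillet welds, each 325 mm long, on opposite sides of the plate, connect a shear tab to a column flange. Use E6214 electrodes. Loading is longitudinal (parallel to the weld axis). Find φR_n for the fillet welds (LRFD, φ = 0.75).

φR_n ≈ 641 kN

E62XX → F_EXX = 620 MPa.
Effective throat t_e = 0.707 × 5 = 3.535 mm.
Total length L = 650 mm; A_we = 3.535 × 650 = 2298 mm².
F_nw = 0.6 F_EXX = 0.6 × 620 = 372 MPa.
φR_n = 0.75 × 372 × 2298 × 10⁻³ = 641.1 kN.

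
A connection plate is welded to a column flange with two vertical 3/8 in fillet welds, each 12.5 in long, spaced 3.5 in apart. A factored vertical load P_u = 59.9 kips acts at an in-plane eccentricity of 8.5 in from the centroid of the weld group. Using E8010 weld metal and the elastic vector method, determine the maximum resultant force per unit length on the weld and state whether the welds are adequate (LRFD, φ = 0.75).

E80XX → F_EXX = 80 ksi.
Total weld length L_w = 25 in. Treat welds as unit-width lines.
Polar moment about centroid: J = 2[d³/12 + d(b/2)²] = 2[12.5³/12 + 12.5×1.75²] = 402.1 in³.
Direct shear f_v = P/L_w = 59.9 / 25 = 2.396 kip/in (vertical).
Torsion M = P·e = 59.9 × 8.5 = 509.15 kip·in.
Critical point at (x, y) = (1.75, 6.25) from centroid. f_tx = M·y/J = 7.914 kip/in; f_ty = M·x/J = 2.216 kip/in.
Resultant f_max = √[f_tx² + (f_v + f_ty)²] = √[7.914² + (2.396 + 2.216)²] = 9.16 kip/in.
Capacity per unit length: φr_n = 0.75 × 0.6 × 80 × (0.707 × 0.375) = 9.544 kip/in.
9.16 ≤ 9.544 → adequate.

f_max ≈ 9.16 kip/in; adequate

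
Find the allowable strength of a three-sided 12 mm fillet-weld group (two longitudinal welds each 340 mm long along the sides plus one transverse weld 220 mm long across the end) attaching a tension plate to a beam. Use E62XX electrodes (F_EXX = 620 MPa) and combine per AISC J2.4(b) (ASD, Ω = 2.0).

t_e = 0.707 × 12 = 8.484 mm.
R_nwl = 0.6 × 620 × 8.484 × 680 × 10⁻³ = 2146 kN (longitudinal, 2 welds).
R_nwt = 0.6 × 620 × 8.484 × 220 × 10⁻³ = 694.3 kN (transverse, base value).
(i) R_nwl + R_nwt = 2840 kN; (ii) 0.85 R_nwl + 1.5 R_nwt = 2866 kN.
R_n = max = 2866 kN [governs: (ii)]; R_n/Ω = 1433 kN.

R_n/Ω ≈ 1430 kN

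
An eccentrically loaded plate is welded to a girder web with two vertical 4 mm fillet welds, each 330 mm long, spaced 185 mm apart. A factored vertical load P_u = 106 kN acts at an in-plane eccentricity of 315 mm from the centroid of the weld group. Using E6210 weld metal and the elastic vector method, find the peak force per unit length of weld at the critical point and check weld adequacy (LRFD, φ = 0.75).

E62XX → F_EXX = 620 MPa.
Total weld length L_w = 660 mm. Treat welds as unit-width lines.
Polar moment about centroid: J = 2[d³/12 + d(b/2)²] = 2[330³/12 + 330×92.5²] = 11640000 mm³.
Direct shear f_v = P/L_w = 106×10³ / 660 = 160.6 N/mm (vertical).
Torsion M = P·e = 106×10³ × 315 = 33390000 N·mm.
Critical point at (x, y) = (92.5, 165) from centroid. f_tx = M·y/J = 473.4 N/mm; f_ty = M·x/J = 265.4 N/mm.
Resultant f_max = √[f_tx² + (f_v + f_ty)²] = √[473.4² + (160.6 + 265.4)²] = 636.9 N/mm.
Capacity per unit length: φr_n = 0.75 × 0.6 × 620 × (0.707 × 4) = 789 N/mm.
636.9 ≤ 789 → adequate.

f_max ≈ 637 N/mm; adequate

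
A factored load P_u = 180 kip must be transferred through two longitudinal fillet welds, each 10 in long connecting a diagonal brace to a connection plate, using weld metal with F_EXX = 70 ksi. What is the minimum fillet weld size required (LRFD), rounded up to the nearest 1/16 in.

Total weld length L = 20 in.
Required throat t_e = P_u / (φ × 0.6 F_EXX × L) = 180 / (0.75 × 0.6 × 70 × 20) = 0.2857 in.
Required leg w = t_e / 0.707 = 0.4041 in → use 7/16 in.

w = 7/16 in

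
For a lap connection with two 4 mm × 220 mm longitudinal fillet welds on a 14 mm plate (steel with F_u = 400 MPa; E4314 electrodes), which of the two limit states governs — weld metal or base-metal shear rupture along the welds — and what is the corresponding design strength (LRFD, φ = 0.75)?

φR_n ≈ 241 kN (weld metal governs)

E43XX → F_EXX = 430 MPa.
t_e = 0.707 × 4 = 2.828 mm; L = 440 mm.
Weld metal: φR_n = 0.75 × 0.6 × 430 × 2.828 × 440 × 10⁻³ = 240.8 kN.
Base metal (shear rupture): φR_n = 0.75 × 0.6 × 400 × 14 × 440 × 10⁻³ = 1109 kN.
Governing: weld metal.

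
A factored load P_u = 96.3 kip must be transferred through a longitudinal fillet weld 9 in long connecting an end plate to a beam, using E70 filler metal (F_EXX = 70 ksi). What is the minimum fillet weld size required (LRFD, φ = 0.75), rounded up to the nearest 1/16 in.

Total weld length L = 9 in.
Required throat t_e = P_u / (φ × 0.6 F_EXX × L) = 96.3 / (0.75 × 0.6 × 70 × 9) = 0.3397 in.
Required leg w = t_e / 0.707 = 0.4805 in → use 1/2 in.

w = 1/2 in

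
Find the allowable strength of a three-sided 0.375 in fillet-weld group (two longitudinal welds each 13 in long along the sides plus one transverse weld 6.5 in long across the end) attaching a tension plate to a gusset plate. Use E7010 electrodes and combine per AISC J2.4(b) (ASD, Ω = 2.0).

R_n/Ω ≈ 181 kips

E70XX → F_EXX = 70 ksi.
t_e = 0.707 × 0.375 = 0.2651 in.
R_nwl = 0.6 × 70 × 0.2651 × 26 = 289.5 kips (longitudinal, 2 welds).
R_nwt = 0.6 × 70 × 0.2651 × 6.5 = 72.38 kips (transverse, base value).
(i) R_nwl + R_nwt = 361.9 kips; (ii) 0.85 R_nwl + 1.5 R_nwt = 354.7 kips.
R_n = max = 361.9 kips [governs: (i)]; R_n/Ω = 180.9 kips.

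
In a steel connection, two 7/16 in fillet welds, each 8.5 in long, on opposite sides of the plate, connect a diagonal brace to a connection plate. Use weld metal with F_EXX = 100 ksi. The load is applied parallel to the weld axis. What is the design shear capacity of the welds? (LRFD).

φR_n ≈ 237 kip

Effective throat t_e = 0.707 × 0.4375 = 0.3093 in.
Total length L = 17 in; A_we = 0.3093 × 17 = 5.258 in².
F_nw = 0.6 F_EXX = 0.6 × 100 = 60 ksi.
φR_n = 0.75 × 60 × 5.258 = 236.6 kip.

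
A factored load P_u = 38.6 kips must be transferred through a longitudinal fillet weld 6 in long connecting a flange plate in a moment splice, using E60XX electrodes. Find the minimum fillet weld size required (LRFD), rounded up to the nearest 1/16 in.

w = 3/8 in

E60XX → F_EXX = 60 ksi.
Total weld length L = 6 in.
Required throat t_e = P_u / (φ × 0.6 F_EXX × L) = 38.6 / (0.75 × 0.6 × 60 × 6) = 0.2383 in.
Required leg w = t_e / 0.707 = 0.337 in → use 3/8 in.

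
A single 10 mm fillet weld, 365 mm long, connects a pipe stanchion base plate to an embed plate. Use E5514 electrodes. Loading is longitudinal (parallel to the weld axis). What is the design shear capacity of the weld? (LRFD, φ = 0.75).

E55XX → F_EXX = 550 MPa.
Effective throat t_e = 0.707 × 10 = 7.07 mm.
Total length L = 365 mm; A_we = 7.07 × 365 = 2581 mm².
F_nw = 0.6 F_EXX = 0.6 × 550 = 330 MPa.
φR_n = 0.75 × 330 × 2581 × 10⁻³ = 638.7 kN.

φR_n ≈ 639 kN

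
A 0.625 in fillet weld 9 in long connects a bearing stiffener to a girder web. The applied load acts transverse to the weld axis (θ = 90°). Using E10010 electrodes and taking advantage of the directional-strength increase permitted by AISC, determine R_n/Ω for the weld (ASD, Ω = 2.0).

E100XX → F_EXX = 100 ksi.
t_e = 0.707 × 0.625 = 0.4419 in; A_we = 0.4419 × 9 = 3.977 in².
Directional factor: 1.0 + 0.5 sin^1.5(90°) = 1.5.
F_nw = 0.6 × 100 × 1.5 = 90 ksi.
R_n/Ω = (90 × 3.977) / 2.0 = 179 kips.

R_n/Ω ≈ 179 kips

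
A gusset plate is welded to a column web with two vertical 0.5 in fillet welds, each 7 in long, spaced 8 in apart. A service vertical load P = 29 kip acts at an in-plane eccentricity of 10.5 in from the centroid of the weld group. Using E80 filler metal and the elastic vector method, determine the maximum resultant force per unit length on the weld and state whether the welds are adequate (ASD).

f_max ≈ 7.44 kip/in; adequate

E80XX → F_EXX = 80 ksi.
Total weld length L_w = 14 in. Treat welds as unit-width lines.
Polar moment about centroid: J = 2[d³/12 + d(b/2)²] = 2[7³/12 + 7×4²] = 281.2 in³.
Direct shear f_v = P/L_w = 29 / 14 = 2.071 kip/in (vertical).
Torsion M = P·e = 29 × 10.5 = 304.5 kip·in.
Critical point at (x, y) = (4, 3.5) from centroid. f_tx = M·y/J = 3.79 kip/in; f_ty = M·x/J = 4.332 kip/in.
Resultant f_max = √[f_tx² + (f_v + f_ty)²] = √[3.79² + (2.071 + 4.332)²] = 7.441 kip/in.
Capacity per unit length: r_n/Ω = (1/2.0) × 0.6 × 80 × (0.707 × 0.5) = 8.484 kip/in.
7.441 ≤ 8.484 → adequate.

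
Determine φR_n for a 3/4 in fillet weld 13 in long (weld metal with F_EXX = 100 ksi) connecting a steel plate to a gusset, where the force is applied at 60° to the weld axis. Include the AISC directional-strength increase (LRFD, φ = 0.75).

φR_n ≈ 435 kip

t_e = 0.707 × 0.75 = 0.5302 in; A_we = 0.5302 × 13 = 6.893 in².
Directional factor: 1.0 + 0.5 sin^1.5(60°) = 1.403.
F_nw = 0.6 × 100 × 1.403 = 84.18 ksi.
φR_n = 0.75 × 84.18 × 6.893 = 435.2 kip.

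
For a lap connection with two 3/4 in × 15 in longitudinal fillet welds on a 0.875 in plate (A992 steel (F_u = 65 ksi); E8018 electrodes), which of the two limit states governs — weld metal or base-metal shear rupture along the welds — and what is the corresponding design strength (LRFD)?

E80XX → F_EXX = 80 ksi.
t_e = 0.707 × 0.75 = 0.5302 in; L = 30 in.
Weld metal: φR_n = 0.75 × 0.6 × 80 × 0.5302 × 30 = 572.7 kips.
Base metal (shear rupture): φR_n = 0.75 × 0.6 × 65 × 0.875 × 30 = 767.8 kips.
Governing: weld metal.

φR_n ≈ 573 kips (weld metal governs)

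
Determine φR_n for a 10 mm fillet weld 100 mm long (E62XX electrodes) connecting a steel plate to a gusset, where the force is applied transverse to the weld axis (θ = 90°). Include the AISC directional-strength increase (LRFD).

φR_n ≈ 296 kN

E62XX → F_EXX = 620 MPa.
t_e = 0.707 × 10 = 7.07 mm; A_we = 7.07 × 100 = 707 mm².
Directional factor: 1.0 + 0.5 sin^1.5(90°) = 1.5.
F_nw = 0.6 × 620 × 1.5 = 558 MPa.
φR_n = 0.75 × 558 × 707 × 10⁻³ = 295.9 kN.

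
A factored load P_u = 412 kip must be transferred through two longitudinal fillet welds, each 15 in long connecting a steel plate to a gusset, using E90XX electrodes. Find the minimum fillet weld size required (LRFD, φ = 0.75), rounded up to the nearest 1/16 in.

w = 1/2 in

E90XX → F_EXX = 90 ksi.
Total weld length L = 30 in.
Required throat t_e = P_u / (φ × 0.6 F_EXX × L) = 412 / (0.75 × 0.6 × 90 × 30) = 0.3391 in.
Required leg w = t_e / 0.707 = 0.4796 in → use 1/2 in.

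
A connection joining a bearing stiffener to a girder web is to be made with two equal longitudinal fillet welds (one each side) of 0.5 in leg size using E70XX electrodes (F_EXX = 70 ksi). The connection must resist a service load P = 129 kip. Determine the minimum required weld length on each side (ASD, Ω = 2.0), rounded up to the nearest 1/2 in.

Throat t_e = 0.707 × 0.5 = 0.3535 in.
r_n/Ω = (0.6 × 70 × 0.3535) / 2.0 = 7.423 kip/in.
L_req = P / (r_n/Ω) = 129 / 7.423 = 17.38 in total.
Per side: 17.38 / 2 = 8.689 in.
Round up → use L = 9 in on each side.

L = 9 in on each side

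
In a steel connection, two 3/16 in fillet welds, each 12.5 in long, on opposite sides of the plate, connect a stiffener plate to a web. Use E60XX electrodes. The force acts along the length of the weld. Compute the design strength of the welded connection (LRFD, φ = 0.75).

E60XX → F_EXX = 60 ksi.
Effective throat t_e = 0.707 × 0.1875 = 0.1326 in.
Total length L = 25 in; A_we = 0.1326 × 25 = 3.314 in².
F_nw = 0.6 F_EXX = 0.6 × 60 = 36 ksi.
φR_n = 0.75 × 36 × 3.314 = 89.48 kip.

φR_n ≈ 89.5 kip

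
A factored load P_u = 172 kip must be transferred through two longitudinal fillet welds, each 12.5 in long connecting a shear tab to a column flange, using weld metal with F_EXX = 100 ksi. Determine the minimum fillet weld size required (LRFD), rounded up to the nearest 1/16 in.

Total weld length L = 25 in.
Required throat t_e = P_u / (φ × 0.6 F_EXX × L) = 172 / (0.75 × 0.6 × 100 × 25) = 0.1529 in.
Required leg w = t_e / 0.707 = 0.2163 in → use 1/4 in.

w = 1/4 in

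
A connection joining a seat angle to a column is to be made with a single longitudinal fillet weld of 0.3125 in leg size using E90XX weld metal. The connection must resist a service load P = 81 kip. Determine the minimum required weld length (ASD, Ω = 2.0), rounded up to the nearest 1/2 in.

L = 14 in

E90XX → F_EXX = 90 ksi.
Throat t_e = 0.707 × 0.3125 = 0.2209 in.
r_n/Ω = (0.6 × 90 × 0.2209) / 2.0 = 5.965 kip/in.
L_req = P / (r_n/Ω) = 81 / 5.965 = 13.58 in total.
Round up → use L = 14 in.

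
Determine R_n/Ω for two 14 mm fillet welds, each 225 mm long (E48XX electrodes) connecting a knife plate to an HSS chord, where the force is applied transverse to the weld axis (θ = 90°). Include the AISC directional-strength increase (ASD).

E48XX → F_EXX = 480 MPa.
t_e = 0.707 × 14 = 9.898 mm; A_we = 9.898 × 450 = 4454 mm².
Directional factor: 1.0 + 0.5 sin^1.5(90°) = 1.5.
F_nw = 0.6 × 480 × 1.5 = 432 MPa.
R_n/Ω = (432 × 4454) / 2.0 × 10⁻³ = 962.1 kN.

R_n/Ω ≈ 962 kN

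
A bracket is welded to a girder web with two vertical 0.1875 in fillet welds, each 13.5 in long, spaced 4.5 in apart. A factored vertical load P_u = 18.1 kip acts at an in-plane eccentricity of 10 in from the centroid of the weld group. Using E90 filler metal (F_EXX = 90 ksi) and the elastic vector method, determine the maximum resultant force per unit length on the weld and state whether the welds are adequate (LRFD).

f_max ≈ 2.65 kip/in; adequate

Total weld length L_w = 27 in. Treat welds as unit-width lines.
Polar moment about centroid: J = 2[d³/12 + d(b/2)²] = 2[13.5³/12 + 13.5×2.25²] = 546.8 in³.
Direct shear f_v = P/L_w = 18.1 / 27 = 0.6704 kip/in (vertical).
Torsion M = P·e = 18.1 × 10 = 181 kip·in.
Critical point at (x, y) = (2.25, 6.75) from centroid. f_tx = M·y/J = 2.235 kip/in; f_ty = M·x/J = 0.7449 kip/in.
Resultant f_max = √[f_tx² + (f_v + f_ty)²] = √[2.235² + (0.6704 + 0.7449)²] = 2.645 kip/in.
Capacity per unit length: φr_n = 0.75 × 0.6 × 90 × (0.707 × 0.1875) = 5.369 kip/in.
2.645 ≤ 5.369 → adequate.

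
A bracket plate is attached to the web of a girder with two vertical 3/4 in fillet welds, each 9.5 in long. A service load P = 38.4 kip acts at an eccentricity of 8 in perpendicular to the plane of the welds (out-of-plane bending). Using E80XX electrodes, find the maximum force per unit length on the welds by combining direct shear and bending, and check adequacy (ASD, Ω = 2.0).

E80XX → F_EXX = 80 ksi.
L_w = 2 × 9.5 = 19 in; section modulus (unit throat) S = 2 × L²/6 = 30.08 in².
Direct shear f_v = P/L_w = 38.4/19 = 2.021 kip/in.
Moment M = P × e = 38.4 × 8 = 307.2 kip·in; bending f_b = M/S = 10.21 kip/in.
f_max = √(f_v² + f_b²) = √(2.021² + 10.21²) = 10.41 kip/in.
r_n/Ω = (1/2.0) × 0.6 × 80 × (0.707 × 0.75) = 12.73 kip/in → adequate.

f_max ≈ 10.4 kip/in; adequate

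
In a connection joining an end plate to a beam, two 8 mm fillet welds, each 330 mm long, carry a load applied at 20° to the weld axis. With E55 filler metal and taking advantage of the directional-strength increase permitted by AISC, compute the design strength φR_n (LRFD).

E55XX → F_EXX = 550 MPa.
t_e = 0.707 × 8 = 5.656 mm; A_we = 5.656 × 660 = 3733 mm².
Directional factor: 1.0 + 0.5 sin^1.5(20°) = 1.1.
F_nw = 0.6 × 550 × 1.1 = 363 MPa.
φR_n = 0.75 × 363 × 3733 × 10⁻³ = 1016 kN.

φR_n ≈ 1020 kN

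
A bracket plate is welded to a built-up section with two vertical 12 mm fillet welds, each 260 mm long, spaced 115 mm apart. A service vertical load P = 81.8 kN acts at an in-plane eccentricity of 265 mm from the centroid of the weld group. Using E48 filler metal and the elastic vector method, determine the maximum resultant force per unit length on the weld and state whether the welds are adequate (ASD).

f_max ≈ 741 N/mm; adequate

E48XX → F_EXX = 480 MPa.
Total weld length L_w = 520 mm. Treat welds as unit-width lines.
Polar moment about centroid: J = 2[d³/12 + d(b/2)²] = 2[260³/12 + 260×57.5²] = 4649000 mm³.
Direct shear f_v = P/L_w = 81.8×10³ / 520 = 157.3 N/mm (vertical).
Torsion M = P·e = 81.8×10³ × 265 = 21677000 N·mm.
Critical point at (x, y) = (57.5, 130) from centroid. f_tx = M·y/J = 606.2 N/mm; f_ty = M·x/J = 268.1 N/mm.
Resultant f_max = √[f_tx² + (f_v + f_ty)²] = √[606.2² + (157.3 + 268.1)²] = 740.6 N/mm.
Capacity per unit length: r_n/Ω = (1/2.0) × 0.6 × 480 × (0.707 × 12) = 1222 N/mm.
740.6 ≤ 1222 → adequate.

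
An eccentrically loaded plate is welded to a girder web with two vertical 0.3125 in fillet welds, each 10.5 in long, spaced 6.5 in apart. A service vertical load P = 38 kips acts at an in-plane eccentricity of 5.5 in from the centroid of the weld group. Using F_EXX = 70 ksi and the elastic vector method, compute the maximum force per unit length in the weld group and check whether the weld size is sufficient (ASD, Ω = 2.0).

f_max ≈ 4.35 kip/in; adequate

Total weld length L_w = 21 in. Treat welds as unit-width lines.
Polar moment about centroid: J = 2[d³/12 + d(b/2)²] = 2[10.5³/12 + 10.5×3.25²] = 414.8 in³.
Direct shear f_v = P/L_w = 38 / 21 = 1.81 kip/in (vertical).
Torsion M = P·e = 38 × 5.5 = 209 kip·in.
Critical point at (x, y) = (3.25, 5.25) from centroid. f_tx = M·y/J = 2.646 kip/in; f_ty = M·x/J = 1.638 kip/in.
Resultant f_max = √[f_tx² + (f_v + f_ty)²] = √[2.646² + (1.81 + 1.638)²] = 4.345 kip/in.
Capacity per unit length: r_n/Ω = (1/2.0) × 0.6 × 70 × (0.707 × 0.3125) = 4.64 kip/in.
4.345 ≤ 4.64 → adequate.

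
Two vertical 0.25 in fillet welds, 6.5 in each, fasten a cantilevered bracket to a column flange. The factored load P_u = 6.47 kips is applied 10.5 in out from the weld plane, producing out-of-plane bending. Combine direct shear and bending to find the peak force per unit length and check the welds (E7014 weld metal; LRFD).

f_max ≈ 4.85 kip/in; adequate

E70XX → F_EXX = 70 ksi.
L_w = 2 × 6.5 = 13 in; section modulus (unit throat) S = 2 × L²/6 = 14.08 in².
Direct shear f_v = P/L_w = 6.47/13 = 0.4977 kip/in.
Moment M = P × e = 6.47 × 10.5 = 67.935 kip·in; bending f_b = M/S = 4.824 kip/in.
f_max = √(f_v² + f_b²) = √(0.4977² + 4.824²) = 4.849 kip/in.
φr_n = 0.75 × 0.6 × 70 × (0.707 × 0.25) = 5.568 kip/in → adequate.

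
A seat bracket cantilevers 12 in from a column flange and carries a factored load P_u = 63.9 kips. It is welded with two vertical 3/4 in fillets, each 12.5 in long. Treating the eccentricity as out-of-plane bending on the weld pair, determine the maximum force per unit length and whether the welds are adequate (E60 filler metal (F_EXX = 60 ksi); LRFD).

L_w = 2 × 12.5 = 25 in; section modulus (unit throat) S = 2 × L²/6 = 52.08 in².
Direct shear f_v = P/L_w = 63.9/25 = 2.556 kip/in.
Moment M = P × e = 63.9 × 12 = 766.8 kip·in; bending f_b = M/S = 14.72 kip/in.
f_max = √(f_v² + f_b²) = √(2.556² + 14.72²) = 14.94 kip/in.
φr_n = 0.75 × 0.6 × 60 × (0.707 × 0.75) = 14.32 kip/in → NOT adequate.

f_max ≈ 14.9 kip/in; NOT adequate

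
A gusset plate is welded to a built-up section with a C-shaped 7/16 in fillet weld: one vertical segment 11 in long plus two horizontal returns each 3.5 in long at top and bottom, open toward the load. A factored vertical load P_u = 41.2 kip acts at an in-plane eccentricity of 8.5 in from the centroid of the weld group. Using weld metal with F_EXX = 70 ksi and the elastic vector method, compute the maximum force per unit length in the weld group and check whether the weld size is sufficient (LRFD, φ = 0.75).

f_max ≈ 7.63 kip/in; adequate

Total weld length L_w = 18 in. Treat welds as unit-width lines.
Centroid: x̄ = 2×3.5×1.75 / 18 = 0.6806 in from the vertical weld.
Polar moment about centroid: J = I_x + I_y = [11³/12 + 2×3.5×5.5²] + [11×0.6806² + 2(3.5³/12 + 3.5×1.069²)] = 342.9 in³.
Direct shear f_v = P/L_w = 41.2 / 18 = 2.289 kip/in (vertical).
Torsion M = P·e = 41.2 × 8.5 = 350.2 kip·in.
Critical point at (x, y) = (2.819, 5.5) from centroid. f_tx = M·y/J = 5.617 kip/in; f_ty = M·x/J = 2.879 kip/in.
Resultant f_max = √[f_tx² + (f_v + f_ty)²] = √[5.617² + (2.289 + 2.879)²] = 7.633 kip/in.
Capacity per unit length: φr_n = 0.75 × 0.6 × 70 × (0.707 × 0.4375) = 9.743 kip/in.
7.633 ≤ 9.743 → adequate.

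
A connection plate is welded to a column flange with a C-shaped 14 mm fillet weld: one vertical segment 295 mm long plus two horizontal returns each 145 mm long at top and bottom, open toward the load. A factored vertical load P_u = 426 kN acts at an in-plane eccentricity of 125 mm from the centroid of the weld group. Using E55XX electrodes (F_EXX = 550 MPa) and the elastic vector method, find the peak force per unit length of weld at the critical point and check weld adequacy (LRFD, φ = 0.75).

f_max ≈ 1550 N/mm; adequate

Total weld length L_w = 585 mm. Treat welds as unit-width lines.
Centroid: x̄ = 2×145×72.5 / 585 = 35.94 mm from the vertical weld.
Polar moment about centroid: J = I_x + I_y = [295³/12 + 2×145×147.5²] + [295×35.94² + 2(145³/12 + 145×36.56²)] = 9725000 mm³.
Direct shear f_v = P/L_w = 426×10³ / 585 = 728.2 N/mm (vertical).
Torsion M = P·e = 426×10³ × 125 = 53250000 N·mm.
Critical point at (x, y) = (109.1, 147.5) from centroid. f_tx = M·y/J = 807.6 N/mm; f_ty = M·x/J = 597.1 N/mm.
Resultant f_max = √[f_tx² + (f_v + f_ty)²] = √[807.6² + (728.2 + 597.1)²] = 1552 N/mm.
Capacity per unit length: φr_n = 0.75 × 0.6 × 550 × (0.707 × 14) = 2450 N/mm.
1552 ≤ 2450 → adequate.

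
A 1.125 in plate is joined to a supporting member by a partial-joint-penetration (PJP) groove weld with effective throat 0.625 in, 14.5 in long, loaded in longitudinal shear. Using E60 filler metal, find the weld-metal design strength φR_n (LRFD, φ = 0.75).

E60XX → F_EXX = 60 ksi.
Effective throat (given) t_e = 0.625 in.
A_we = 0.625 × 14.5 = 9.062 in².
F_nw = 0.6 F_EXX = 36 ksi.
φR_n = 0.75 × 36 × 9.062 = 244.7 kips.

φR_n ≈ 245 kips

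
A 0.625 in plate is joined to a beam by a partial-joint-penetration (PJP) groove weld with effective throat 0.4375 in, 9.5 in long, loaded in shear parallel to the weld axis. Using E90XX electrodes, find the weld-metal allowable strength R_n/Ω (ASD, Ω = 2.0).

E90XX → F_EXX = 90 ksi.
Effective throat (given) t_e = 0.4375 in.
A_we = 0.4375 × 9.5 = 4.156 in².
F_nw = 0.6 F_EXX = 54 ksi.
R_n/Ω = (54 × 4.156) / 2.0 = 112.2 kip.

R_n/Ω ≈ 112 kip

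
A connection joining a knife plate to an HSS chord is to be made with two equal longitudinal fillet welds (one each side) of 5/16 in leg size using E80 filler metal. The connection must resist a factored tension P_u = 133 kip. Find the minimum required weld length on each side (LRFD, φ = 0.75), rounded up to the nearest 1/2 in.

L = 8.5 in on each side

E80XX → F_EXX = 80 ksi.
Throat t_e = 0.707 × 0.3125 = 0.2209 in.
φr_n = 0.75 × 0.6 × 80 × 0.2209 = 7.954 kip/in.
L_req = P_u / φr_n = 133 / 7.954 = 16.72 in total.
Per side: 16.72 / 2 = 8.361 in.
Round up → use L = 8.5 in on each side.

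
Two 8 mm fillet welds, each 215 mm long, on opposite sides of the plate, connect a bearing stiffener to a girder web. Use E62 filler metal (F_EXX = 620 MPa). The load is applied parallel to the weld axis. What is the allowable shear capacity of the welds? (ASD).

R_n/Ω ≈ 452 kN

Effective throat t_e = 0.707 × 8 = 5.656 mm.
Total length L = 430 mm; A_we = 5.656 × 430 = 2432 mm².
F_nw = 0.6 F_EXX = 0.6 × 620 = 372 MPa.
R_n = 372 × 2432 × 10⁻³ = 904.7 kN; R_n/Ω = 904.7/2.0 = 452.4 kN.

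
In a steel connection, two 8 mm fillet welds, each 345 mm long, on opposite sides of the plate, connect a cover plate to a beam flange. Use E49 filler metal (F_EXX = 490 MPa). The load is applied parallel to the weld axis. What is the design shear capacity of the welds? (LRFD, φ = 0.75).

Effective throat t_e = 0.707 × 8 = 5.656 mm.
Total length L = 690 mm; A_we = 5.656 × 690 = 3903 mm².
F_nw = 0.6 F_EXX = 0.6 × 490 = 294 MPa.
φR_n = 0.75 × 294 × 3903 × 10⁻³ = 860.5 kN.

φR_n ≈ 861 kN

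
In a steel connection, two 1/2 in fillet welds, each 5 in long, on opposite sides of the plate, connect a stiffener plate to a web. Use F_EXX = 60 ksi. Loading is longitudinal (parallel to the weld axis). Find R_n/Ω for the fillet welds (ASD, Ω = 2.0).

Effective throat t_e = 0.707 × 0.5 = 0.3535 in.
Total length L = 10 in; A_we = 0.3535 × 10 = 3.535 in².
F_nw = 0.6 F_EXX = 0.6 × 60 = 36 ksi.
R_n = 36 × 3.535 = 127.3 kips; R_n/Ω = 127.3/2.0 = 63.63 kips.

R_n/Ω ≈ 63.6 kips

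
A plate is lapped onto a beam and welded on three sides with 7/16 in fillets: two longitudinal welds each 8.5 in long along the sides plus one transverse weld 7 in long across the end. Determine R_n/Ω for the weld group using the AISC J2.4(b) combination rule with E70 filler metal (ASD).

E70XX → F_EXX = 70 ksi.
t_e = 0.707 × 0.4375 = 0.3093 in.
R_nwl = 0.6 × 70 × 0.3093 × 17 = 220.8 kips (longitudinal, 2 welds).
R_nwt = 0.6 × 70 × 0.3093 × 7 = 90.94 kips (transverse, base value).
(i) R_nwl + R_nwt = 311.8 kips; (ii) 0.85 R_nwl + 1.5 R_nwt = 324.1 kips.
R_n = max = 324.1 kips [governs: (ii)]; R_n/Ω = 162.1 kips.

R_n/Ω ≈ 162 kips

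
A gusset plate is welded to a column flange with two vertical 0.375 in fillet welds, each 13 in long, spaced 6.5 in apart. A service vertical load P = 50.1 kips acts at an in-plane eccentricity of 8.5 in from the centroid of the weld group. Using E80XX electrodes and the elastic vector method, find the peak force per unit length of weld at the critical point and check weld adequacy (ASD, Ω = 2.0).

E80XX → F_EXX = 80 ksi.
Total weld length L_w = 26 in. Treat welds as unit-width lines.
Polar moment about centroid: J = 2[d³/12 + d(b/2)²] = 2[13³/12 + 13×3.25²] = 640.8 in³.
Direct shear f_v = P/L_w = 50.1 / 26 = 1.927 kip/in (vertical).
Torsion M = P·e = 50.1 × 8.5 = 425.85 kip·in.
Critical point at (x, y) = (3.25, 6.5) from centroid. f_tx = M·y/J = 4.32 kip/in; f_ty = M·x/J = 2.16 kip/in.
Resultant f_max = √[f_tx² + (f_v + f_ty)²] = √[4.32² + (1.927 + 2.16)²] = 5.947 kip/in.
Capacity per unit length: r_n/Ω = (1/2.0) × 0.6 × 80 × (0.707 × 0.375) = 6.363 kip/in.
5.947 ≤ 6.363 → adequate.

f_max ≈ 5.95 kip/in; adequate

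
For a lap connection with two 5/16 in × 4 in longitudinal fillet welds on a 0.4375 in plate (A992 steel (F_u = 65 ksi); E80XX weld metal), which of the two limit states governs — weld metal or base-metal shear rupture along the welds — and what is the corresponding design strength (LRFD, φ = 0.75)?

φR_n ≈ 63.6 kips (weld metal governs)

E80XX → F_EXX = 80 ksi.
t_e = 0.707 × 0.3125 = 0.2209 in; L = 8 in.
Weld metal: φR_n = 0.75 × 0.6 × 80 × 0.2209 × 8 = 63.63 kips.
Base metal (shear rupture): φR_n = 0.75 × 0.6 × 65 × 0.4375 × 8 = 102.4 kips.
Governing: weld metal.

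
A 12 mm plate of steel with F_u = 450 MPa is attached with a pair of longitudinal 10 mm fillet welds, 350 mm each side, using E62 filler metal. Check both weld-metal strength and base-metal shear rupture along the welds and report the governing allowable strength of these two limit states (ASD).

R_n/Ω ≈ 921 kN (weld metal governs)

E62XX → F_EXX = 620 MPa.
t_e = 0.707 × 10 = 7.07 mm; L = 700 mm.
Weld metal: R_n/Ω = (1/2.0) × 0.6 × 620 × 7.07 × 700 × 10⁻³ = 920.5 kN.
Base metal (shear rupture): R_n/Ω = (1/2.0) × 0.6 × 450 × 12 × 700 × 10⁻³ = 1134 kN.
Governing: weld metal.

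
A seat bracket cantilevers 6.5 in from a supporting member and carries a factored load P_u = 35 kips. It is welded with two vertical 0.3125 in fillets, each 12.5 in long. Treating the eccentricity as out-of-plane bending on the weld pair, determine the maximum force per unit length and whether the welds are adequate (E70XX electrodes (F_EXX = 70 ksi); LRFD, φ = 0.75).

f_max ≈ 4.59 kip/in; adequate

L_w = 2 × 12.5 = 25 in; section modulus (unit throat) S = 2 × L²/6 = 52.08 in².
Direct shear f_v = P/L_w = 35/25 = 1.4 kip/in.
Moment M = P × e = 35 × 6.5 = 227.5 kip·in; bending f_b = M/S = 4.368 kip/in.
f_max = √(f_v² + f_b²) = √(1.4² + 4.368²) = 4.587 kip/in.
φr_n = 0.75 × 0.6 × 70 × (0.707 × 0.3125) = 6.96 kip/in → adequate.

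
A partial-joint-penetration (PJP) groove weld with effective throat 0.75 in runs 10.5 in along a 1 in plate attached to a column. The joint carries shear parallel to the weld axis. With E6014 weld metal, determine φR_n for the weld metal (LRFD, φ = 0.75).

φR_n ≈ 213 kip

E60XX → F_EXX = 60 ksi.
Effective throat (given) t_e = 0.75 in.
A_we = 0.75 × 10.5 = 7.875 in².
F_nw = 0.6 F_EXX = 36 ksi.
φR_n = 0.75 × 36 × 7.875 = 212.6 kip.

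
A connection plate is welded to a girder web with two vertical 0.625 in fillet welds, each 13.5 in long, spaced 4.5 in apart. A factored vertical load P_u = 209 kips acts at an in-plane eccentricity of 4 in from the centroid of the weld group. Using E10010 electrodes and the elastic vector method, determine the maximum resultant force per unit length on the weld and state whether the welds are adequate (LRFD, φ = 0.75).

f_max ≈ 15.2 kip/in; adequate

E100XX → F_EXX = 100 ksi.
Total weld length L_w = 27 in. Treat welds as unit-width lines.
Polar moment about centroid: J = 2[d³/12 + d(b/2)²] = 2[13.5³/12 + 13.5×2.25²] = 546.8 in³.
Direct shear f_v = P/L_w = 209 / 27 = 7.741 kip/in (vertical).
Torsion M = P·e = 209 × 4 = 836 kip·in.
Critical point at (x, y) = (2.25, 6.75) from centroid. f_tx = M·y/J = 10.32 kip/in; f_ty = M·x/J = 3.44 kip/in.
Resultant f_max = √[f_tx² + (f_v + f_ty)²] = √[10.32² + (7.741 + 3.44)²] = 15.22 kip/in.
Capacity per unit length: φr_n = 0.75 × 0.6 × 100 × (0.707 × 0.625) = 19.88 kip/in.
15.22 ≤ 19.88 → adequate.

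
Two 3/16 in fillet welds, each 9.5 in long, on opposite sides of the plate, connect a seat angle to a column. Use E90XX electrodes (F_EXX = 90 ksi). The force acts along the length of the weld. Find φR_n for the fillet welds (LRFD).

φR_n ≈ 102 kips

Effective throat t_e = 0.707 × 0.1875 = 0.1326 in.
Total length L = 19 in; A_we = 0.1326 × 19 = 2.519 in².
F_nw = 0.6 F_EXX = 0.6 × 90 = 54 ksi.
φR_n = 0.75 × 54 × 2.519 = 102 kips.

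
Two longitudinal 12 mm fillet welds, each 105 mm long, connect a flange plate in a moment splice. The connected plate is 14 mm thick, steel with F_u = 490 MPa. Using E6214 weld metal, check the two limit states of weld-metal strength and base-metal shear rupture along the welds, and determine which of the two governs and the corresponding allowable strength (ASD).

E62XX → F_EXX = 620 MPa.
t_e = 0.707 × 12 = 8.484 mm; L = 210 mm.
Weld metal: R_n/Ω = (1/2.0) × 0.6 × 620 × 8.484 × 210 × 10⁻³ = 331.4 kN.
Base metal (shear rupture): R_n/Ω = (1/2.0) × 0.6 × 490 × 14 × 210 × 10⁻³ = 432.2 kN.
Governing: weld metal.

R_n/Ω ≈ 331 kN (weld metal governs)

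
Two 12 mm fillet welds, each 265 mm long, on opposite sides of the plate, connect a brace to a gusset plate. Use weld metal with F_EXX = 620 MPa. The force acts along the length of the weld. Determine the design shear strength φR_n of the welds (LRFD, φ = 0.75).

Effective throat t_e = 0.707 × 12 = 8.484 mm.
Total length L = 530 mm; A_we = 8.484 × 530 = 4497 mm².
F_nw = 0.6 F_EXX = 0.6 × 620 = 372 MPa.
φR_n = 0.75 × 372 × 4497 × 10⁻³ = 1255 kN.

φR_n ≈ 1250 kN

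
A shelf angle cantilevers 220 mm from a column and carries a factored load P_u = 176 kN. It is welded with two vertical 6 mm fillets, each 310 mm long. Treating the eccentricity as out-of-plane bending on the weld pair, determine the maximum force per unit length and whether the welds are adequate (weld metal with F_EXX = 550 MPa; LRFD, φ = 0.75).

L_w = 2 × 310 = 620 mm; section modulus (unit throat) S = 2 × L²/6 = 32030 mm².
Direct shear f_v = P/L_w = 176×10³/620 = 283.9 N/mm.
Moment M = P × e = 176×10³ × 220 = 38720000 N·mm; bending f_b = M/S = 1209 N/mm.
f_max = √(f_v² + f_b²) = √(283.9² + 1209²) = 1242 N/mm.
φr_n = 0.75 × 0.6 × 550 × (0.707 × 6) = 1050 N/mm → NOT adequate.

f_max ≈ 1240 N/mm; NOT adequate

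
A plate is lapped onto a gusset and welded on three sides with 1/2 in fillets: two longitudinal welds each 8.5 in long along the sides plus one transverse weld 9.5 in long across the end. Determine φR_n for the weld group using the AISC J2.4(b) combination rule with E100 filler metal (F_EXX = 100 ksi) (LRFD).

φR_n ≈ 457 kip

t_e = 0.707 × 0.5 = 0.3535 in.
R_nwl = 0.6 × 100 × 0.3535 × 17 = 360.6 kip (longitudinal, 2 welds).
R_nwt = 0.6 × 100 × 0.3535 × 9.5 = 201.5 kip (transverse, base value).
(i) R_nwl + R_nwt = 562.1 kip; (ii) 0.85 R_nwl + 1.5 R_nwt = 608.7 kip.
R_n = max = 608.7 kip [governs: (ii)]; φR_n = 456.5 kip.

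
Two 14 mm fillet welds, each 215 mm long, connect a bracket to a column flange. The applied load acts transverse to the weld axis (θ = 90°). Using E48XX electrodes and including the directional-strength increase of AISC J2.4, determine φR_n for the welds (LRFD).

φR_n ≈ 1380 kN

E48XX → F_EXX = 480 MPa.
t_e = 0.707 × 14 = 9.898 mm; A_we = 9.898 × 430 = 4256 mm².
Directional factor: 1.0 + 0.5 sin^1.5(90°) = 1.5.
F_nw = 0.6 × 480 × 1.5 = 432 MPa.
φR_n = 0.75 × 432 × 4256 × 10⁻³ = 1379 kN.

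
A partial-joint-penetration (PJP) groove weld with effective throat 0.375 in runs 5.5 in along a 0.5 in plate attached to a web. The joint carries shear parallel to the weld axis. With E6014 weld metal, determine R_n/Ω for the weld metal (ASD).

R_n/Ω ≈ 37.1 kips

E60XX → F_EXX = 60 ksi.
Effective throat (given) t_e = 0.375 in.
A_we = 0.375 × 5.5 = 2.062 in².
F_nw = 0.6 F_EXX = 36 ksi.
R_n/Ω = (36 × 2.062) / 2.0 = 37.12 kips.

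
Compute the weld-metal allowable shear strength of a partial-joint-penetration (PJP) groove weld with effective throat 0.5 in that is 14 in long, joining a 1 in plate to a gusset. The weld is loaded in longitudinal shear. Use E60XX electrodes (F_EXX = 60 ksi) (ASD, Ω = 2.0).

Effective throat (given) t_e = 0.5 in.
A_we = 0.5 × 14 = 7 in².
F_nw = 0.6 F_EXX = 36 ksi.
R_n/Ω = (36 × 7) / 2.0 = 126 kips.

R_n/Ω ≈ 126 kips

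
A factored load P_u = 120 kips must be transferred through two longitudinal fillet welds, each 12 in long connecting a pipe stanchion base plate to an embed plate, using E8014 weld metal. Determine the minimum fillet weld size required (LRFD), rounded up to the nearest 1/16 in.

w = 1/4 in

E80XX → F_EXX = 80 ksi.
Total weld length L = 24 in.
Required throat t_e = P_u / (φ × 0.6 F_EXX × L) = 120 / (0.75 × 0.6 × 80 × 24) = 0.1389 in.
Required leg w = t_e / 0.707 = 0.1964 in → use 1/4 in.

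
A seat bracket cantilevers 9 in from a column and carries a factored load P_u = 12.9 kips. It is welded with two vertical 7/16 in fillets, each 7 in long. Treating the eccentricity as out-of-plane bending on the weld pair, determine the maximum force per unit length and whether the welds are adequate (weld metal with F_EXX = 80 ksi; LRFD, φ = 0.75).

f_max ≈ 7.17 kip/in; adequate

L_w = 2 × 7 = 14 in; section modulus (unit throat) S = 2 × L²/6 = 16.33 in².
Direct shear f_v = P/L_w = 12.9/14 = 0.9214 kip/in.
Moment M = P × e = 12.9 × 9 = 116.1 kip·in; bending f_b = M/S = 7.108 kip/in.
f_max = √(f_v² + f_b²) = √(0.9214² + 7.108²) = 7.168 kip/in.
φr_n = 0.75 × 0.6 × 80 × (0.707 × 0.4375) = 11.14 kip/in → adequate.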